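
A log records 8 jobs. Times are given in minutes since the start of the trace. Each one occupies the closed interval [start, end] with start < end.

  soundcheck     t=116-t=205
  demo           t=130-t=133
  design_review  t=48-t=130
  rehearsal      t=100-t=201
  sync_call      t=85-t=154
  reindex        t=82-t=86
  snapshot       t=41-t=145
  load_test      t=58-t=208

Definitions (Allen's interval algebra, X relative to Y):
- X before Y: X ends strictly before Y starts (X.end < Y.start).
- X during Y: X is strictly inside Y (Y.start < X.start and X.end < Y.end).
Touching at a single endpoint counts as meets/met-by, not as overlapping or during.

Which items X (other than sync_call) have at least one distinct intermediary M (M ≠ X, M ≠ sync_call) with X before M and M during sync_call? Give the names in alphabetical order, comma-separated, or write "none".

Target sync_call = [t=85, t=154].
Intermediaries M with M during sync_call: demo.
Via demo — items with X before demo: reindex.
Union: reindex.

reindex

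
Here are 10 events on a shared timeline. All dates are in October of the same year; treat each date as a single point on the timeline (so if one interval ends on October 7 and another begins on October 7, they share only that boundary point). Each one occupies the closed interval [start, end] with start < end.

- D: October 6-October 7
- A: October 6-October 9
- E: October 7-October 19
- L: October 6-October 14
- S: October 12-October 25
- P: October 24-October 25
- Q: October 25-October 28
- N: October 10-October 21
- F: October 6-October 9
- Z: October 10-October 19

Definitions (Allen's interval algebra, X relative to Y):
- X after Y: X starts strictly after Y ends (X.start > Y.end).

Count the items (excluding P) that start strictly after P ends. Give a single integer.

Target P = [October 24, October 25].
A [October 6, October 9] → before → no.
D [October 6, October 7] → before → no.
E [October 7, October 19] → before → no.
F [October 6, October 9] → before → no.
L [October 6, October 14] → before → no.
N [October 10, October 21] → before → no.
Q [October 25, October 28] → met-by → no.
S [October 12, October 25] → finished-by → no.
Z [October 10, October 19] → before → no.
Total: 0.

0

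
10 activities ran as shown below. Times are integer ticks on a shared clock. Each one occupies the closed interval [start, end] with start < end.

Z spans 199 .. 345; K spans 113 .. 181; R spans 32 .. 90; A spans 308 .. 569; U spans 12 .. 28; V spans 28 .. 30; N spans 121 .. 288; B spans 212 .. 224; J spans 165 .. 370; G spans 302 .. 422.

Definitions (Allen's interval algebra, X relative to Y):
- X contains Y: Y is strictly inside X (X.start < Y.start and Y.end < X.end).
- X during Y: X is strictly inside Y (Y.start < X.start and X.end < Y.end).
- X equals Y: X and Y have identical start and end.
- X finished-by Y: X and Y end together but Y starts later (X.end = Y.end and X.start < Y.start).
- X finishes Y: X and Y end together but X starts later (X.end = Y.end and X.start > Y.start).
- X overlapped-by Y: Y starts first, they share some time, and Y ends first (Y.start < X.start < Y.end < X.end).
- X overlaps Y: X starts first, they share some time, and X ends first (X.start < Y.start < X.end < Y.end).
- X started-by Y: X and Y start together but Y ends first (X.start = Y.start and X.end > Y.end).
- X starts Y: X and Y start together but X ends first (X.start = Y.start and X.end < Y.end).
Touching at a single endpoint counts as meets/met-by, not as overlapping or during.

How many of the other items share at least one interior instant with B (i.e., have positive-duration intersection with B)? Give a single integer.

3

Target B = [212, 224].
A [308, 569] → after → no.
G [302, 422] → after → no.
J [165, 370] → contains → counts.
K [113, 181] → before → no.
N [121, 288] → contains → counts.
R [32, 90] → before → no.
U [12, 28] → before → no.
V [28, 30] → before → no.
Z [199, 345] → contains → counts.
Total: 3.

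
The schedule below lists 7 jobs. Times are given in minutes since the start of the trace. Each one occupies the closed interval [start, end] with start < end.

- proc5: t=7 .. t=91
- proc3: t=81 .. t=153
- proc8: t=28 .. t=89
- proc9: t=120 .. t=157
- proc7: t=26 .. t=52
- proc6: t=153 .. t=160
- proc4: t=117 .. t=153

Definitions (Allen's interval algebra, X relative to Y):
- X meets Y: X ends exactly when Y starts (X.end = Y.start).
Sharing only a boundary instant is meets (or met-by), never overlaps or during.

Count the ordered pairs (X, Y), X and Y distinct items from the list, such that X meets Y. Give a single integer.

Checking all 42 ordered pairs for relation 'meets'; matching pairs in alphabetical order:
(proc3, proc6): proc3 meets proc6 ✓
(proc4, proc6): proc4 meets proc6 ✓
Count: 2.

2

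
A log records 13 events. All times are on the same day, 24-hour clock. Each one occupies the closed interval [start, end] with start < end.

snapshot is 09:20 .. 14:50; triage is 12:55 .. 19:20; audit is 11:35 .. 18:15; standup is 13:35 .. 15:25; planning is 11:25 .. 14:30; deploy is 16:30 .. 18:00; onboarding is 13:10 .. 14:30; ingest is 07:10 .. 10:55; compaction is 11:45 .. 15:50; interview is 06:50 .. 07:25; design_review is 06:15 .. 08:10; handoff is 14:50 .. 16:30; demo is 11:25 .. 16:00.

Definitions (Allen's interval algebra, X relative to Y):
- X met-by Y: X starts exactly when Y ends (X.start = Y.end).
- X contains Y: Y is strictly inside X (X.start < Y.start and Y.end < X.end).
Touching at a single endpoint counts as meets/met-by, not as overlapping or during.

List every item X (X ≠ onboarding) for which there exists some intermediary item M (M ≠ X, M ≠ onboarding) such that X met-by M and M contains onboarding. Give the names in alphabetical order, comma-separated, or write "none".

Target onboarding = [13:10, 14:30].
Intermediaries M with M contains onboarding: audit, compaction, demo, snapshot, triage.
Via audit — items with X met-by audit: none.
Via compaction — items with X met-by compaction: none.
Via demo — items with X met-by demo: none.
Via snapshot — items with X met-by snapshot: handoff.
Via triage — items with X met-by triage: none.
Union: handoff.

handoff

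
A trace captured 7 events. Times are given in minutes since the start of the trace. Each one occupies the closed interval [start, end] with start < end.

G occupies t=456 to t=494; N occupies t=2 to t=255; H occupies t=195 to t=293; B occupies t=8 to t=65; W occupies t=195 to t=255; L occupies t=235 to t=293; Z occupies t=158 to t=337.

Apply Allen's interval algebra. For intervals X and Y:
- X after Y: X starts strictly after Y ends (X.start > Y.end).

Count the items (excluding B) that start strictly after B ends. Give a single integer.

Target B = [t=8, t=65].
G [t=456, t=494] → after → counts.
H [t=195, t=293] → after → counts.
L [t=235, t=293] → after → counts.
N [t=2, t=255] → contains → no.
W [t=195, t=255] → after → counts.
Z [t=158, t=337] → after → counts.
Total: 5.

5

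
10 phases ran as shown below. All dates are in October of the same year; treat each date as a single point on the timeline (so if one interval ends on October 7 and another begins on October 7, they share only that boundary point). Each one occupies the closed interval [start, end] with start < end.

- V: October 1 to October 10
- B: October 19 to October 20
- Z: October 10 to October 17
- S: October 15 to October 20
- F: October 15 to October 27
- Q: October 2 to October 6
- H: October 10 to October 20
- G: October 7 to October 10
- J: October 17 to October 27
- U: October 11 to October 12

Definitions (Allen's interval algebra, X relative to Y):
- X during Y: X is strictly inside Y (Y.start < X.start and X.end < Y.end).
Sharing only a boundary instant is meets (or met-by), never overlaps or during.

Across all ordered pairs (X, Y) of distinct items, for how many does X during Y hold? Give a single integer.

5

Checking all 90 ordered pairs for relation 'during'; matching pairs in alphabetical order:
(B, F): B during F ✓
(B, J): B during J ✓
(Q, V): Q during V ✓
(U, H): U during H ✓
(U, Z): U during Z ✓
Count: 5.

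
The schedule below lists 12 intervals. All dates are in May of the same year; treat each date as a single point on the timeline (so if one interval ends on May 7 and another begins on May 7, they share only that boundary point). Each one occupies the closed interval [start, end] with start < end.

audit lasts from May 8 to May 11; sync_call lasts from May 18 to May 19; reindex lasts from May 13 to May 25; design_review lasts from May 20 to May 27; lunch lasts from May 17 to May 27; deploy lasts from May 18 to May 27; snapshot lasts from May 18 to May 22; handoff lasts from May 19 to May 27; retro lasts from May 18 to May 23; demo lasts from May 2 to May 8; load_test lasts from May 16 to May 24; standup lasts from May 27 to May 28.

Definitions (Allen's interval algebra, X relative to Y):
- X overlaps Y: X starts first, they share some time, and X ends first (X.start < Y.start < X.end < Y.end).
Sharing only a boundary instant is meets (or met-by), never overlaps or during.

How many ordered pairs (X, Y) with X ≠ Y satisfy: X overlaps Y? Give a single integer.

Checking all 132 ordered pairs for relation 'overlaps'; matching pairs in alphabetical order:
(load_test, deploy): load_test overlaps deploy ✓
(load_test, design_review): load_test overlaps design_review ✓
(load_test, handoff): load_test overlaps handoff ✓
(load_test, lunch): load_test overlaps lunch ✓
(reindex, deploy): reindex overlaps deploy ✓
(reindex, design_review): reindex overlaps design_review ✓
(reindex, handoff): reindex overlaps handoff ✓
(reindex, lunch): reindex overlaps lunch ✓
(retro, design_review): retro overlaps design_review ✓
(retro, handoff): retro overlaps handoff ✓
(snapshot, design_review): snapshot overlaps design_review ✓
(snapshot, handoff): snapshot overlaps handoff ✓
Count: 12.

12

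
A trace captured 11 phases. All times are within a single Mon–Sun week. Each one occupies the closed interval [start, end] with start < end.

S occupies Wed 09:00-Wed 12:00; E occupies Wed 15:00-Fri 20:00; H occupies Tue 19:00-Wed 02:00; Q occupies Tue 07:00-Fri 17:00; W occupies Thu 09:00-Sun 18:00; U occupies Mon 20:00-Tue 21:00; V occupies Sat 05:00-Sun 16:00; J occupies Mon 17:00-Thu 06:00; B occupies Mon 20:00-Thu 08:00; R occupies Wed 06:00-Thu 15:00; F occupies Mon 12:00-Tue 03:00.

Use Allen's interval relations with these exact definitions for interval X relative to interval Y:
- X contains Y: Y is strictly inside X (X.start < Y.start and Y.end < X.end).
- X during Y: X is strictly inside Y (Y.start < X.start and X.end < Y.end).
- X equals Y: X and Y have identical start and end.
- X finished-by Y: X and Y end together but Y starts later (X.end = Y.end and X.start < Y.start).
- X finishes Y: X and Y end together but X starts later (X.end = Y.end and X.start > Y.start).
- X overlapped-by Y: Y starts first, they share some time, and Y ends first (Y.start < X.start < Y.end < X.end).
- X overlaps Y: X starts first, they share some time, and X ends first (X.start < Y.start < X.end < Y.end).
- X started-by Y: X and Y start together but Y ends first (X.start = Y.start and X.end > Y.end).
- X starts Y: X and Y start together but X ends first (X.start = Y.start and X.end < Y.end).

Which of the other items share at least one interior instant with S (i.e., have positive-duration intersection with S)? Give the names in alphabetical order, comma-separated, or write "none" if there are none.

Target S = [Wed 09:00, Wed 12:00].
B [Mon 20:00, Thu 08:00] → contains → yes.
E [Wed 15:00, Fri 20:00] → after → no.
F [Mon 12:00, Tue 03:00] → before → no.
H [Tue 19:00, Wed 02:00] → before → no.
J [Mon 17:00, Thu 06:00] → contains → yes.
Q [Tue 07:00, Fri 17:00] → contains → yes.
R [Wed 06:00, Thu 15:00] → contains → yes.
U [Mon 20:00, Tue 21:00] → before → no.
V [Sat 05:00, Sun 16:00] → after → no.
W [Thu 09:00, Sun 18:00] → after → no.
Result: B, J, Q, R.

B, J, Q, R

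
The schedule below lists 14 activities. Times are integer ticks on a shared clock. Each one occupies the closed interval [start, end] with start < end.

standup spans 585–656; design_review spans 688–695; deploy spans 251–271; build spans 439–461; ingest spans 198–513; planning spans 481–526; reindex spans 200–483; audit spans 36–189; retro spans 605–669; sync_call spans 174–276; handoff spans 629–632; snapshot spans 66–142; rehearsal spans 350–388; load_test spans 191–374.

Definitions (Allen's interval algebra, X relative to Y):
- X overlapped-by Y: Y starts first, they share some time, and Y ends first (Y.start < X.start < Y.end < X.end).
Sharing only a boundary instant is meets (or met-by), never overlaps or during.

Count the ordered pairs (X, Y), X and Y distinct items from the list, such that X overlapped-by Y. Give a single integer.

Checking all 182 ordered pairs for relation 'overlapped-by'; matching pairs in alphabetical order:
(ingest, load_test): ingest overlapped-by load_test ✓
(ingest, sync_call): ingest overlapped-by sync_call ✓
(load_test, sync_call): load_test overlapped-by sync_call ✓
(planning, ingest): planning overlapped-by ingest ✓
(planning, reindex): planning overlapped-by reindex ✓
(rehearsal, load_test): rehearsal overlapped-by load_test ✓
(reindex, load_test): reindex overlapped-by load_test ✓
(reindex, sync_call): reindex overlapped-by sync_call ✓
(retro, standup): retro overlapped-by standup ✓
(sync_call, audit): sync_call overlapped-by audit ✓
Count: 10.

10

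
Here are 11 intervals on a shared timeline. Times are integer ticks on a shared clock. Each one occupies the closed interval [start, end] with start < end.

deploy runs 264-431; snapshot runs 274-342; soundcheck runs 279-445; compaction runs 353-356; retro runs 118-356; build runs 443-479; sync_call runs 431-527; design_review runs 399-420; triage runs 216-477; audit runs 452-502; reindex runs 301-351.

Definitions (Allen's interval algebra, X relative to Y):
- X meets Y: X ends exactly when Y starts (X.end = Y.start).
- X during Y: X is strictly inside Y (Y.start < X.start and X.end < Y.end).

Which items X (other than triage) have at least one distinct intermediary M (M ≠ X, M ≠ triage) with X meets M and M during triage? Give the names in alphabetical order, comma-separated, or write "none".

none

Target triage = [216, 477].
Intermediaries M with M during triage: compaction, deploy, design_review, reindex, snapshot, soundcheck.
Via compaction — items with X meets compaction: none.
Via deploy — items with X meets deploy: none.
Via design_review — items with X meets design_review: none.
Via reindex — items with X meets reindex: none.
Via snapshot — items with X meets snapshot: none.
Via soundcheck — items with X meets soundcheck: none.
Union: none.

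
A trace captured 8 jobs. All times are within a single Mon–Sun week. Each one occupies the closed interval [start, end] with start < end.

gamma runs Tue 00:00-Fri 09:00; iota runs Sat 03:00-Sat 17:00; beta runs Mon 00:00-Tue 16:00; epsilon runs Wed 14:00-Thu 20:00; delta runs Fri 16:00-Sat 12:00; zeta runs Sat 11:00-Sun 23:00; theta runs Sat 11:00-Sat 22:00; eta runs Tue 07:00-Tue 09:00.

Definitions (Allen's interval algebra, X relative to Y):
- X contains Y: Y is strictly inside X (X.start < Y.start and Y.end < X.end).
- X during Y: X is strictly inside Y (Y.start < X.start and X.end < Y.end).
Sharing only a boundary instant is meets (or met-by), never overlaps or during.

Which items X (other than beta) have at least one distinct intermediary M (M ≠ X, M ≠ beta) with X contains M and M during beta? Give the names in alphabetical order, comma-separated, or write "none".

gamma

Target beta = [Mon 00:00, Tue 16:00].
Intermediaries M with M during beta: eta.
Via eta — items with X contains eta: gamma.
Union: gamma.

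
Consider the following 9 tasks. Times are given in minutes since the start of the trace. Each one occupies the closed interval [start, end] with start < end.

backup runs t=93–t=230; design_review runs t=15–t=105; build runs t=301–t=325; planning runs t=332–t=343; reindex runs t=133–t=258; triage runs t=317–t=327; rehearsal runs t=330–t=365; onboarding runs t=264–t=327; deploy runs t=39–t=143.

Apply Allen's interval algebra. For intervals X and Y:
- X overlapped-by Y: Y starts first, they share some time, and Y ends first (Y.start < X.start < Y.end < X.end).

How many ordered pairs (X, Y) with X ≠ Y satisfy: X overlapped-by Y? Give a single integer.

Checking all 72 ordered pairs for relation 'overlapped-by'; matching pairs in alphabetical order:
(backup, deploy): backup overlapped-by deploy ✓
(backup, design_review): backup overlapped-by design_review ✓
(deploy, design_review): deploy overlapped-by design_review ✓
(reindex, backup): reindex overlapped-by backup ✓
(reindex, deploy): reindex overlapped-by deploy ✓
(triage, build): triage overlapped-by build ✓
Count: 6.

6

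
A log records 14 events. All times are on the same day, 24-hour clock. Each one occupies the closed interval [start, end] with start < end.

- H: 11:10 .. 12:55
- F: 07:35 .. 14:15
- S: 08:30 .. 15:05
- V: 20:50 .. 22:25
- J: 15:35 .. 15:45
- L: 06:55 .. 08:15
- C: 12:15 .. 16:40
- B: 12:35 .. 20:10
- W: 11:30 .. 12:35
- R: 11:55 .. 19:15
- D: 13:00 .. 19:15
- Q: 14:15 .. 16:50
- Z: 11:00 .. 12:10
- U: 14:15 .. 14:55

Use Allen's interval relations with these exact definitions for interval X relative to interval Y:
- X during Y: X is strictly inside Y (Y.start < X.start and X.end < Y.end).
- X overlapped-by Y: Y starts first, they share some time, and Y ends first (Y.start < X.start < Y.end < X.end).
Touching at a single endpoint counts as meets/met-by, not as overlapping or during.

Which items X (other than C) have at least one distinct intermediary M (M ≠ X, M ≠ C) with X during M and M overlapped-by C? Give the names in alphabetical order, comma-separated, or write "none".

Target C = [12:15, 16:40].
Intermediaries M with M overlapped-by C: B, D, Q.
Via B — items with X during B: D, J, Q, U.
Via D — items with X during D: J, Q, U.
Via Q — items with X during Q: J.
Union: D, J, Q, U.

D, J, Q, U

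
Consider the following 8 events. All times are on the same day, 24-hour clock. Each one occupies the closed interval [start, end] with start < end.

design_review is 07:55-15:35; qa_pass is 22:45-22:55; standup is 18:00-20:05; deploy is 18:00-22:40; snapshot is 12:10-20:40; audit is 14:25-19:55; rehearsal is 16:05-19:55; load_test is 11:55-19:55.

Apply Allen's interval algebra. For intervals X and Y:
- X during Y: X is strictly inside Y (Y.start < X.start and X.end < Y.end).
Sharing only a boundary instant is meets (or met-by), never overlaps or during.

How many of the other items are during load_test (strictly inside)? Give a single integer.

0

Target load_test = [11:55, 19:55].
audit [14:25, 19:55] → finishes → no.
deploy [18:00, 22:40] → overlapped-by → no.
design_review [07:55, 15:35] → overlaps → no.
qa_pass [22:45, 22:55] → after → no.
rehearsal [16:05, 19:55] → finishes → no.
snapshot [12:10, 20:40] → overlapped-by → no.
standup [18:00, 20:05] → overlapped-by → no.
Total: 0.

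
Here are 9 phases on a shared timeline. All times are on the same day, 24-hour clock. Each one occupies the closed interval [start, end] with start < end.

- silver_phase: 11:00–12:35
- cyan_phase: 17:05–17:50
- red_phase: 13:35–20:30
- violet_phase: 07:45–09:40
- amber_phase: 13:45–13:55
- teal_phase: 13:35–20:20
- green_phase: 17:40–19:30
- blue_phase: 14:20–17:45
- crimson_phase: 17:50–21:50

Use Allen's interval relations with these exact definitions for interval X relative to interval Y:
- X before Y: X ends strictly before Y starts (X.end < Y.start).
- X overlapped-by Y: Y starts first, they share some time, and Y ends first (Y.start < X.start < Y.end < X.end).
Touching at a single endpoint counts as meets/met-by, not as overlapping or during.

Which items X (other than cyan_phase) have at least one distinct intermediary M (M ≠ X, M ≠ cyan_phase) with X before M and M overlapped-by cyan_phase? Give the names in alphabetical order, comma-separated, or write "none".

Target cyan_phase = [17:05, 17:50].
Intermediaries M with M overlapped-by cyan_phase: green_phase.
Via green_phase — items with X before green_phase: amber_phase, silver_phase, violet_phase.
Union: amber_phase, silver_phase, violet_phase.

amber_phase, silver_phase, violet_phase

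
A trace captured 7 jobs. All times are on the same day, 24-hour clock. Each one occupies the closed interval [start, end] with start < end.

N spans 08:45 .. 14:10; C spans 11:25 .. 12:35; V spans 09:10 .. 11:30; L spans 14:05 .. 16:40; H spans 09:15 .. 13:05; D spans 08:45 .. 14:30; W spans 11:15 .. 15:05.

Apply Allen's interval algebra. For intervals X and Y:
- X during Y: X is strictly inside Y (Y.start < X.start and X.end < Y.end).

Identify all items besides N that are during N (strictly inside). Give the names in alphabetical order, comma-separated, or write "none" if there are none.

C, H, V

Target N = [08:45, 14:10].
C [11:25, 12:35] → during → yes.
D [08:45, 14:30] → started-by → no.
H [09:15, 13:05] → during → yes.
L [14:05, 16:40] → overlapped-by → no.
V [09:10, 11:30] → during → yes.
W [11:15, 15:05] → overlapped-by → no.
Result: C, H, V.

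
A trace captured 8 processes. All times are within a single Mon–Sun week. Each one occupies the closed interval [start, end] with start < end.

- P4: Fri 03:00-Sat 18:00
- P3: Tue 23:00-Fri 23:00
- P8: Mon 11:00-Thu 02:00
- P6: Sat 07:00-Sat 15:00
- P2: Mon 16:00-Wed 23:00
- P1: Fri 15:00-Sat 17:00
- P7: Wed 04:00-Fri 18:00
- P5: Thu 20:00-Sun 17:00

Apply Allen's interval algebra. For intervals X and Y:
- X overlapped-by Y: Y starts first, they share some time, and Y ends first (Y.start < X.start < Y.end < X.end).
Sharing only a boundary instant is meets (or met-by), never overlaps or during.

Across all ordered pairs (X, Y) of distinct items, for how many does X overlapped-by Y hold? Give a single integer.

Checking all 56 ordered pairs for relation 'overlapped-by'; matching pairs in alphabetical order:
(P1, P3): P1 overlapped-by P3 ✓
(P1, P7): P1 overlapped-by P7 ✓
(P3, P2): P3 overlapped-by P2 ✓
(P3, P8): P3 overlapped-by P8 ✓
(P4, P3): P4 overlapped-by P3 ✓
(P4, P7): P4 overlapped-by P7 ✓
(P5, P3): P5 overlapped-by P3 ✓
(P5, P7): P5 overlapped-by P7 ✓
(P7, P2): P7 overlapped-by P2 ✓
(P7, P8): P7 overlapped-by P8 ✓
Count: 10.

10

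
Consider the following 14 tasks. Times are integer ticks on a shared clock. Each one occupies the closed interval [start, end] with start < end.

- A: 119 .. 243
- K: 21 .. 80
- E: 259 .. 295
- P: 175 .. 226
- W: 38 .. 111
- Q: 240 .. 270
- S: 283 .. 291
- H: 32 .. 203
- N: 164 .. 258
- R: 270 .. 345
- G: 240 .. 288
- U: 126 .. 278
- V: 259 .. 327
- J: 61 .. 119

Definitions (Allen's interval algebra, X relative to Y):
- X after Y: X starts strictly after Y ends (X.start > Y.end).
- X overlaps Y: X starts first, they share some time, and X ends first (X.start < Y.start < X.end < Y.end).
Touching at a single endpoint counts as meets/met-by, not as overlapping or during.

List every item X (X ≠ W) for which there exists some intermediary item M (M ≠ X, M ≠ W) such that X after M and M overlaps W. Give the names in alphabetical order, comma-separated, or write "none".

A, E, G, N, P, Q, R, S, U, V

Target W = [38, 111].
Intermediaries M with M overlaps W: K.
Via K — items with X after K: A, E, G, N, P, Q, R, S, U, V.
Union: A, E, G, N, P, Q, R, S, U, V.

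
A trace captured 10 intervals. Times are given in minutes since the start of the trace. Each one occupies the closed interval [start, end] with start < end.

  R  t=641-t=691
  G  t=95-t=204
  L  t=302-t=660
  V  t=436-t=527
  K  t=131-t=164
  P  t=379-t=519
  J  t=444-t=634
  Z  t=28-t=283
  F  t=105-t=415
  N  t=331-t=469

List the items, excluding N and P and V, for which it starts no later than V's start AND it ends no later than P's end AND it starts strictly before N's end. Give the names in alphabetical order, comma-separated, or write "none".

Conditions: its start is no later than V's start (X.start <= t=436) AND its end is no later than P's end (X.end <= t=519) AND its start is strictly before N's end (X.start < t=469).
F: start t=105 <= t=436? ✓; end t=415 <= t=519? ✓; start t=105 < t=469? ✓ → yes.
G: start t=95 <= t=436? ✓; end t=204 <= t=519? ✓; start t=95 < t=469? ✓ → yes.
J: start t=444 <= t=436? ✗; end t=634 <= t=519? ✗; start t=444 < t=469? ✓ → no.
K: start t=131 <= t=436? ✓; end t=164 <= t=519? ✓; start t=131 < t=469? ✓ → yes.
L: start t=302 <= t=436? ✓; end t=660 <= t=519? ✗; start t=302 < t=469? ✓ → no.
R: start t=641 <= t=436? ✗; end t=691 <= t=519? ✗; start t=641 < t=469? ✗ → no.
Z: start t=28 <= t=436? ✓; end t=283 <= t=519? ✓; start t=28 < t=469? ✓ → yes.
Result: F, G, K, Z.

F, G, K, Z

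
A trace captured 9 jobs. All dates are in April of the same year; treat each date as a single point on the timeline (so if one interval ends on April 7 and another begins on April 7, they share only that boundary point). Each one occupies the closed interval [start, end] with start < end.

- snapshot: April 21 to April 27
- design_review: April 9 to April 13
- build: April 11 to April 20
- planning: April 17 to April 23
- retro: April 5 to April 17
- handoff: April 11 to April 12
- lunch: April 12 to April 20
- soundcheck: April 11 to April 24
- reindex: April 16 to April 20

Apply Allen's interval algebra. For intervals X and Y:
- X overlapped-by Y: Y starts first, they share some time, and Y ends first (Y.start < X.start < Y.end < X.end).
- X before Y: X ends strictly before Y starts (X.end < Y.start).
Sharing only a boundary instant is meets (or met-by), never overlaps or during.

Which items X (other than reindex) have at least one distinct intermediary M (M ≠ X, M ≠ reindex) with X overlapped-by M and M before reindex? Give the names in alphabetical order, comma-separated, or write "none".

Target reindex = [April 16, April 20].
Intermediaries M with M before reindex: design_review, handoff.
Via design_review — items with X overlapped-by design_review: build, lunch, soundcheck.
Via handoff — items with X overlapped-by handoff: none.
Union: build, lunch, soundcheck.

build, lunch, soundcheck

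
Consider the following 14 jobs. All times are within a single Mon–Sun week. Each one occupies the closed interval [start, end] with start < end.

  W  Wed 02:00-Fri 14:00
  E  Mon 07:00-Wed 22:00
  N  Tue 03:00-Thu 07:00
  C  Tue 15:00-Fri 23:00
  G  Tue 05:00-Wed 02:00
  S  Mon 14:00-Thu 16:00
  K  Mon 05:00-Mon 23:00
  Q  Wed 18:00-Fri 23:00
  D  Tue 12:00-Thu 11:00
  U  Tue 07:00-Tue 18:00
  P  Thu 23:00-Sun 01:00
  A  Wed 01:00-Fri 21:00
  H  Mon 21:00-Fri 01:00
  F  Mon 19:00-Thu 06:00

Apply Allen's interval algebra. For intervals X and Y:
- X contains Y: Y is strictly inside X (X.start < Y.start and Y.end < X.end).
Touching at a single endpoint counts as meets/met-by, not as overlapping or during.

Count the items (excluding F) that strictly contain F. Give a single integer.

1

Target F = [Mon 19:00, Thu 06:00].
A [Wed 01:00, Fri 21:00] → overlapped-by → no.
C [Tue 15:00, Fri 23:00] → overlapped-by → no.
D [Tue 12:00, Thu 11:00] → overlapped-by → no.
E [Mon 07:00, Wed 22:00] → overlaps → no.
G [Tue 05:00, Wed 02:00] → during → no.
H [Mon 21:00, Fri 01:00] → overlapped-by → no.
K [Mon 05:00, Mon 23:00] → overlaps → no.
N [Tue 03:00, Thu 07:00] → overlapped-by → no.
P [Thu 23:00, Sun 01:00] → after → no.
Q [Wed 18:00, Fri 23:00] → overlapped-by → no.
S [Mon 14:00, Thu 16:00] → contains → counts.
U [Tue 07:00, Tue 18:00] → during → no.
W [Wed 02:00, Fri 14:00] → overlapped-by → no.
Total: 1.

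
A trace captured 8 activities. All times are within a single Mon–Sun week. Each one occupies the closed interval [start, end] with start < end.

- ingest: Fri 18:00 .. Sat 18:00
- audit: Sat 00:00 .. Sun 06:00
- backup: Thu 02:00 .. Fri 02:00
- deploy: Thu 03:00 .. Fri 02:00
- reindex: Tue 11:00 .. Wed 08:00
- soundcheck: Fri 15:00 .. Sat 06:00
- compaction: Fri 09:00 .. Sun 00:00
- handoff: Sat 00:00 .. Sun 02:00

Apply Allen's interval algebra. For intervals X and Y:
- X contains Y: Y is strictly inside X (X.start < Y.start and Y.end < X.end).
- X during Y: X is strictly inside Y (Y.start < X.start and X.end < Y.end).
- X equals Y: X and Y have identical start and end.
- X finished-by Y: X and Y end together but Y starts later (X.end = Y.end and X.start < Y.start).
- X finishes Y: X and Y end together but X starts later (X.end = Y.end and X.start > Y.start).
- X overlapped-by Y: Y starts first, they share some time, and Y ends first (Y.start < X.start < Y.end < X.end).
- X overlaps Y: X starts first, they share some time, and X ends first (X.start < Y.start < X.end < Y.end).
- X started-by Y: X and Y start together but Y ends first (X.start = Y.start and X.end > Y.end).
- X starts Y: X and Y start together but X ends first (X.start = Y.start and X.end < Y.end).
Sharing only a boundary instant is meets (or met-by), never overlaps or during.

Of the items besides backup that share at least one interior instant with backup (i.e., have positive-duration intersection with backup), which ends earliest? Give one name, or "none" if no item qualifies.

deploy

Target backup = [Thu 02:00, Fri 02:00].
audit [Sat 00:00, Sun 06:00] → after → excluded.
compaction [Fri 09:00, Sun 00:00] → after → excluded.
deploy [Thu 03:00, Fri 02:00] → finishes → candidate.
handoff [Sat 00:00, Sun 02:00] → after → excluded.
ingest [Fri 18:00, Sat 18:00] → after → excluded.
reindex [Tue 11:00, Wed 08:00] → before → excluded.
soundcheck [Fri 15:00, Sat 06:00] → after → excluded.
Among candidates, earliest end is Fri 02:00 → deploy.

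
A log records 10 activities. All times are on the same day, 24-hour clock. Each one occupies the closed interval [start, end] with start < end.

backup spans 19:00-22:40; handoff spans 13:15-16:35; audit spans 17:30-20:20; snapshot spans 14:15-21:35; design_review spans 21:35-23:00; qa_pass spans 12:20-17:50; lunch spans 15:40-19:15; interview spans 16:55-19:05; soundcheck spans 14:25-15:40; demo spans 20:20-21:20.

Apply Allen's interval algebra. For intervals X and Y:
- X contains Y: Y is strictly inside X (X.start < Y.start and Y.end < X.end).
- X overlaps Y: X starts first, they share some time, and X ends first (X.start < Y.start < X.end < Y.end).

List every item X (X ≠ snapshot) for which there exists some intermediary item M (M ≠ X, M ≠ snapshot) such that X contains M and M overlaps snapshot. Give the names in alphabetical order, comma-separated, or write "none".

qa_pass

Target snapshot = [14:15, 21:35].
Intermediaries M with M overlaps snapshot: handoff, qa_pass.
Via handoff — items with X contains handoff: qa_pass.
Via qa_pass — items with X contains qa_pass: none.
Union: qa_pass.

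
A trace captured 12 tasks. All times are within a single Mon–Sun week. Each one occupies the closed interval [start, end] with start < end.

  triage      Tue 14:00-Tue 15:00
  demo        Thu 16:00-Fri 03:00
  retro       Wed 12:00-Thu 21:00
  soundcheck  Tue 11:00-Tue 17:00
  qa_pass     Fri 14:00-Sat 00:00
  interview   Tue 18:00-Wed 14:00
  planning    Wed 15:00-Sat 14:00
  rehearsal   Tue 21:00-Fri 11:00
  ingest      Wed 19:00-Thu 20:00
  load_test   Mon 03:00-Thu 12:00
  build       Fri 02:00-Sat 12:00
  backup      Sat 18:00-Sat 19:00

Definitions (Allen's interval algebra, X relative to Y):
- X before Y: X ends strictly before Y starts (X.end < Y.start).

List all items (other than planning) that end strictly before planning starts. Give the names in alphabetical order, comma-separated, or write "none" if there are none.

interview, soundcheck, triage

Target planning = [Wed 15:00, Sat 14:00].
backup [Sat 18:00, Sat 19:00] → after → no.
build [Fri 02:00, Sat 12:00] → during → no.
demo [Thu 16:00, Fri 03:00] → during → no.
ingest [Wed 19:00, Thu 20:00] → during → no.
interview [Tue 18:00, Wed 14:00] → before → yes.
load_test [Mon 03:00, Thu 12:00] → overlaps → no.
qa_pass [Fri 14:00, Sat 00:00] → during → no.
rehearsal [Tue 21:00, Fri 11:00] → overlaps → no.
retro [Wed 12:00, Thu 21:00] → overlaps → no.
soundcheck [Tue 11:00, Tue 17:00] → before → yes.
triage [Tue 14:00, Tue 15:00] → before → yes.
Result: interview, soundcheck, triage.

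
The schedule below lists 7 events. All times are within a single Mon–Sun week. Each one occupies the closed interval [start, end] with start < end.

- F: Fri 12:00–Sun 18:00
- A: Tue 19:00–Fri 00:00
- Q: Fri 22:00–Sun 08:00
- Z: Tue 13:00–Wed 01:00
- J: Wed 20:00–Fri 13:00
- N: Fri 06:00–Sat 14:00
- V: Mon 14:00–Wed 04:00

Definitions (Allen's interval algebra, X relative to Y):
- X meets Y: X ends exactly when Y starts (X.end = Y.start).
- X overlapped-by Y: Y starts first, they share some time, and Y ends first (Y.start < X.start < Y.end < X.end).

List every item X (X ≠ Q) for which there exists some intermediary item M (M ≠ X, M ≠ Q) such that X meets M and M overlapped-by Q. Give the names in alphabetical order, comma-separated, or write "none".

none

Target Q = [Fri 22:00, Sun 08:00].
Intermediaries M with M overlapped-by Q: none.
Union: none.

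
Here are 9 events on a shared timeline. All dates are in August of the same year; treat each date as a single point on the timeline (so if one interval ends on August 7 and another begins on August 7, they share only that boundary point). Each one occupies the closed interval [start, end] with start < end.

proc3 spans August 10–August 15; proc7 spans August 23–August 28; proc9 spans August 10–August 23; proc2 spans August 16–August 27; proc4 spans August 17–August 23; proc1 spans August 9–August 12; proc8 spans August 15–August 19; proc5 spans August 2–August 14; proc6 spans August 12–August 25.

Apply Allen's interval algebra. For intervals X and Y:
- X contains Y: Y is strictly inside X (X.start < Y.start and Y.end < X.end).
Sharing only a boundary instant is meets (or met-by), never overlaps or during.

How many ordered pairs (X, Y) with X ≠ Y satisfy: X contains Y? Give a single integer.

Checking all 72 ordered pairs for relation 'contains'; matching pairs in alphabetical order:
(proc2, proc4): proc2 contains proc4 ✓
(proc5, proc1): proc5 contains proc1 ✓
(proc6, proc4): proc6 contains proc4 ✓
(proc6, proc8): proc6 contains proc8 ✓
(proc9, proc8): proc9 contains proc8 ✓
Count: 5.

5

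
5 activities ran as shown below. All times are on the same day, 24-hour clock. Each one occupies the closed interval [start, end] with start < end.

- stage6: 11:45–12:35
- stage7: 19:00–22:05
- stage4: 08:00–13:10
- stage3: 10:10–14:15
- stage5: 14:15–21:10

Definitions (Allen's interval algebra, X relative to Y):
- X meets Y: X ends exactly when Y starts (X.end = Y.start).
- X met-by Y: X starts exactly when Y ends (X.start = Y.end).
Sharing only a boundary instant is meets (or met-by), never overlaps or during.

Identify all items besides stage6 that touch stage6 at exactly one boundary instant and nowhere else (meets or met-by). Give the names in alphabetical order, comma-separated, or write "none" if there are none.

none

Target stage6 = [11:45, 12:35].
stage3 [10:10, 14:15] → contains → no.
stage4 [08:00, 13:10] → contains → no.
stage5 [14:15, 21:10] → after → no.
stage7 [19:00, 22:05] → after → no.
Result: none.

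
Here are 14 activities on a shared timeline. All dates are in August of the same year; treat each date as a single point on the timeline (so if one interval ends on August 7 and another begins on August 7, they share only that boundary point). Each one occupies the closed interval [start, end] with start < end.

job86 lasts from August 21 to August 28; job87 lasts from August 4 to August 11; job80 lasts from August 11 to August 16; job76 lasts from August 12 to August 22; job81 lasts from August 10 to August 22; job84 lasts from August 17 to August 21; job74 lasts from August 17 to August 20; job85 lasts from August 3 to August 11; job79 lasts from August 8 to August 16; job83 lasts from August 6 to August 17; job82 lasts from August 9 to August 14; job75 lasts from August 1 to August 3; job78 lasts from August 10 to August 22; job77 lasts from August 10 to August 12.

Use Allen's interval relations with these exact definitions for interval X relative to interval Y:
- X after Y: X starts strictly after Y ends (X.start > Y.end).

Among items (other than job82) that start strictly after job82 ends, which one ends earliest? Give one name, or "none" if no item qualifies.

Target job82 = [August 9, August 14].
job74 [August 17, August 20] → after → candidate.
job75 [August 1, August 3] → before → excluded.
job76 [August 12, August 22] → overlapped-by → excluded.
job77 [August 10, August 12] → during → excluded.
job78 [August 10, August 22] → overlapped-by → excluded.
job79 [August 8, August 16] → contains → excluded.
job80 [August 11, August 16] → overlapped-by → excluded.
job81 [August 10, August 22] → overlapped-by → excluded.
job83 [August 6, August 17] → contains → excluded.
job84 [August 17, August 21] → after → candidate.
job85 [August 3, August 11] → overlaps → excluded.
job86 [August 21, August 28] → after → candidate.
job87 [August 4, August 11] → overlaps → excluded.
Among candidates, earliest end is August 20 → job74.

job74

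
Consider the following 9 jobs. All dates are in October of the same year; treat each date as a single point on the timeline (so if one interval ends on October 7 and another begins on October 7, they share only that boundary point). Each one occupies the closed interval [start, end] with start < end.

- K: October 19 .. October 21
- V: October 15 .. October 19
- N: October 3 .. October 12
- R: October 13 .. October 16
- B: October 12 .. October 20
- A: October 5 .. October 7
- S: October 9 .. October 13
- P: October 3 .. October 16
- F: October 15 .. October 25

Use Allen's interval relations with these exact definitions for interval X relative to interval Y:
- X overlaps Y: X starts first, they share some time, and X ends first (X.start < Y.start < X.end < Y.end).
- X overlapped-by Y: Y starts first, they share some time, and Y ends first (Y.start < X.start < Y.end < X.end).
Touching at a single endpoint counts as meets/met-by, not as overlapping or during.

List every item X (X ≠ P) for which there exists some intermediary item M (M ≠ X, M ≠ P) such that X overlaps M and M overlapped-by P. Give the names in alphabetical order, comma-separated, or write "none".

B, R, S

Target P = [October 3, October 16].
Intermediaries M with M overlapped-by P: B, F, V.
Via B — items with X overlaps B: S.
Via F — items with X overlaps F: B, R.
Via V — items with X overlaps V: R.
Union: B, R, S.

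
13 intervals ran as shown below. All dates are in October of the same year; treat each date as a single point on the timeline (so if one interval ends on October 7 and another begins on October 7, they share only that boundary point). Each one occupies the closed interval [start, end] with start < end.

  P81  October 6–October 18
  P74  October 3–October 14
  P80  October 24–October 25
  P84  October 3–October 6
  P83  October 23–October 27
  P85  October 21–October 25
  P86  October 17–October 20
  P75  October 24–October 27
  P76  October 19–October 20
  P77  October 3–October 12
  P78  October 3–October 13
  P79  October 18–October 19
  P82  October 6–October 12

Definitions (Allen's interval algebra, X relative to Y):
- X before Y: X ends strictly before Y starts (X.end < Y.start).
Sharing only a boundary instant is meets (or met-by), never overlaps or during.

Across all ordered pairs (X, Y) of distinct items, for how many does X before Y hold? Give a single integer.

52

Checking all 156 ordered pairs for relation 'before'; matching pairs in alphabetical order:
(P74, P75): P74 before P75 ✓
(P74, P76): P74 before P76 ✓
(P74, P79): P74 before P79 ✓
(P74, P80): P74 before P80 ✓
(P74, P83): P74 before P83 ✓
(P74, P85): P74 before P85 ✓
(P74, P86): P74 before P86 ✓
(P76, P75): P76 before P75 ✓
(P76, P80): P76 before P80 ✓
(P76, P83): P76 before P83 ✓
(P76, P85): P76 before P85 ✓
(P77, P75): P77 before P75 ✓
(P77, P76): P77 before P76 ✓
(P77, P79): P77 before P79 ✓
(P77, P80): P77 before P80 ✓
(P77, P83): P77 before P83 ✓
(P77, P85): P77 before P85 ✓
(P77, P86): P77 before P86 ✓
(P78, P75): P78 before P75 ✓
(P78, P76): P78 before P76 ✓
(P78, P79): P78 before P79 ✓
(P78, P80): P78 before P80 ✓
(P78, P83): P78 before P83 ✓
(P78, P85): P78 before P85 ✓
... plus 28 further pairs not listed.
Count: 52.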